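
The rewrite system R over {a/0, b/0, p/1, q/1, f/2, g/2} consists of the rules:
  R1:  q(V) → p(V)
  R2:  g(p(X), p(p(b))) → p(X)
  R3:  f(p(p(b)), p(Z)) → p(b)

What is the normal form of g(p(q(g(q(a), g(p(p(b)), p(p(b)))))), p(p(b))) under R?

p(p(p(a)))

1. g(p(q(g(q(a), g(p(p(b)), p(p(b)))))), p(p(b)))  →  p(q(g(q(a), g(p(p(b)), p(p(b))))))   [R2 at ε]
2. p(q(g(q(a), g(p(p(b)), p(p(b))))))  →  p(p(g(q(a), g(p(p(b)), p(p(b))))))   [R1 at 1]
3. p(p(g(q(a), g(p(p(b)), p(p(b))))))  →  p(p(g(p(a), g(p(p(b)), p(p(b))))))   [R1 at 1.1.1]
4. p(p(g(p(a), g(p(p(b)), p(p(b))))))  →  p(p(g(p(a), p(p(b)))))   [R2 at 1.1.2]
5. p(p(g(p(a), p(p(b)))))  →  p(p(p(a)))   [R2 at 1.1]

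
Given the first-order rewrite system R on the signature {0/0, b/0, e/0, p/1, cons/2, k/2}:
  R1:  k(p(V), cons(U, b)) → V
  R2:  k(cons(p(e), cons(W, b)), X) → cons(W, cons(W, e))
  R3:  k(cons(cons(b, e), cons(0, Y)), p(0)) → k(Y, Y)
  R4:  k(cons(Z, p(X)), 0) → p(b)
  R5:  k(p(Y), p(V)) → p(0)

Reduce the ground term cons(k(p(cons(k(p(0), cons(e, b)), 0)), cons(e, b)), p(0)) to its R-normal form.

cons(cons(0, 0), p(0))

1. cons(k(p(cons(k(p(0), cons(e, b)), 0)), cons(e, b)), p(0))  →  cons(cons(k(p(0), cons(e, b)), 0), p(0))   [R1 at 1]
2. cons(cons(k(p(0), cons(e, b)), 0), p(0))  →  cons(cons(0, 0), p(0))   [R1 at 1.1]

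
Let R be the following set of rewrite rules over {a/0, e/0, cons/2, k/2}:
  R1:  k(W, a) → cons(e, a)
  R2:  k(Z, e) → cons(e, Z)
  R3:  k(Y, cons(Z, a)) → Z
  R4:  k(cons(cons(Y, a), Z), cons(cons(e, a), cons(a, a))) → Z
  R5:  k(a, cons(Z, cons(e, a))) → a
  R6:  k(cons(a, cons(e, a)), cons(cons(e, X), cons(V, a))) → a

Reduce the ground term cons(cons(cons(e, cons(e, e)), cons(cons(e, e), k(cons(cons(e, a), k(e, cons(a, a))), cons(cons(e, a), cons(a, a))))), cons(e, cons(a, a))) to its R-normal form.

cons(cons(cons(e, cons(e, e)), cons(cons(e, e), a)), cons(e, cons(a, a)))

1. cons(cons(cons(e, cons(e, e)), cons(cons(e, e), k(cons(cons(e, a), k(e, cons(a, a))), cons(cons(e, a), cons(a, a))))), cons(e, cons(a, a)))  →  cons(cons(cons(e, cons(e, e)), cons(cons(e, e), k(e, cons(a, a)))), cons(e, cons(a, a)))   [R4 at 1.2.2]
2. cons(cons(cons(e, cons(e, e)), cons(cons(e, e), k(e, cons(a, a)))), cons(e, cons(a, a)))  →  cons(cons(cons(e, cons(e, e)), cons(cons(e, e), a)), cons(e, cons(a, a)))   [R3 at 1.2.2]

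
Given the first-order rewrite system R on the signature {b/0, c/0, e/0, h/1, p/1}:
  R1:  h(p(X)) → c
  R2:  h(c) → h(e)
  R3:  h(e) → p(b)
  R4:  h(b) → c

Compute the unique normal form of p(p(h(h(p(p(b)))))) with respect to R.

1. p(p(h(h(p(p(b))))))  →  p(p(h(c)))   [R1 at 1.1.1]
2. p(p(h(c)))  →  p(p(h(e)))   [R2 at 1.1]
3. p(p(h(e)))  →  p(p(p(b)))   [R3 at 1.1]

p(p(p(b)))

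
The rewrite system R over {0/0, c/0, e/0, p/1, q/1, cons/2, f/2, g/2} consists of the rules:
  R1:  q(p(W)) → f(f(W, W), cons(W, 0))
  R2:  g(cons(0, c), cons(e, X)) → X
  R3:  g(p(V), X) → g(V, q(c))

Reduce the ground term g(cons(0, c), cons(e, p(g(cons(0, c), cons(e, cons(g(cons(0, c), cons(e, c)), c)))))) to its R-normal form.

p(cons(c, c))

1. g(cons(0, c), cons(e, p(g(cons(0, c), cons(e, cons(g(cons(0, c), cons(e, c)), c))))))  →  p(g(cons(0, c), cons(e, cons(g(cons(0, c), cons(e, c)), c))))   [R2 at ε]
2. p(g(cons(0, c), cons(e, cons(g(cons(0, c), cons(e, c)), c))))  →  p(cons(g(cons(0, c), cons(e, c)), c))   [R2 at 1]
3. p(cons(g(cons(0, c), cons(e, c)), c))  →  p(cons(c, c))   [R2 at 1.1]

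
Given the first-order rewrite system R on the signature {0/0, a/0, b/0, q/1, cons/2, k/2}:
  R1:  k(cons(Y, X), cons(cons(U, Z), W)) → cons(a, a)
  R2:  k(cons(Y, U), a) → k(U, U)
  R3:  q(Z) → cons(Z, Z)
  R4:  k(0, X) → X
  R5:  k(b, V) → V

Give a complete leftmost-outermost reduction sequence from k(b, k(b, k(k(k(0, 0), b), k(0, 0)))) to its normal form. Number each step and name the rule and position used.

0

1. k(b, k(b, k(k(k(0, 0), b), k(0, 0))))  →  k(b, k(k(k(0, 0), b), k(0, 0)))   [R5 at ε]
2. k(b, k(k(k(0, 0), b), k(0, 0)))  →  k(k(k(0, 0), b), k(0, 0))   [R5 at ε]
3. k(k(k(0, 0), b), k(0, 0))  →  k(k(0, b), k(0, 0))   [R4 at 1.1]
4. k(k(0, b), k(0, 0))  →  k(b, k(0, 0))   [R4 at 1]
5. k(b, k(0, 0))  →  k(0, 0)   [R5 at ε]
6. k(0, 0)  →  0   [R4 at ε]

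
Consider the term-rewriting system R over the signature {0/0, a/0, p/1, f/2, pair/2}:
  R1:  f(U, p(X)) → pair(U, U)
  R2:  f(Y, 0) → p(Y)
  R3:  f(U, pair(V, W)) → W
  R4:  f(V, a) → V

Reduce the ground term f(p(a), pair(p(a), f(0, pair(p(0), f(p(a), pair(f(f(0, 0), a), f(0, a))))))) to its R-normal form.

0

1. f(p(a), pair(p(a), f(0, pair(p(0), f(p(a), pair(f(f(0, 0), a), f(0, a)))))))  →  f(0, pair(p(0), f(p(a), pair(f(f(0, 0), a), f(0, a)))))   [R3 at ε]
2. f(0, pair(p(0), f(p(a), pair(f(f(0, 0), a), f(0, a)))))  →  f(p(a), pair(f(f(0, 0), a), f(0, a)))   [R3 at ε]
3. f(p(a), pair(f(f(0, 0), a), f(0, a)))  →  f(0, a)   [R3 at ε]
4. f(0, a)  →  0   [R4 at ε]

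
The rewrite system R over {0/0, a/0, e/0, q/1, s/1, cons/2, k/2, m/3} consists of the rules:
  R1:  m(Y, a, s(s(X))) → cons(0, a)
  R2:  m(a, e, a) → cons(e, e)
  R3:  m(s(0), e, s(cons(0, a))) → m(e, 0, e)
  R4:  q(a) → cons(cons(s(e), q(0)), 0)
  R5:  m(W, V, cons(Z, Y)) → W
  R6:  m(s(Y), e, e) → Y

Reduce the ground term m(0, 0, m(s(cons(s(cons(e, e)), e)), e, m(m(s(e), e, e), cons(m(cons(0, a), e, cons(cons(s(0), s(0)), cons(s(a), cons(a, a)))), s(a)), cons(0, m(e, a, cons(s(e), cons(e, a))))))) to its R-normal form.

1. m(0, 0, m(s(cons(s(cons(e, e)), e)), e, m(m(s(e), e, e), cons(m(cons(0, a), e, cons(cons(s(0), s(0)), cons(s(a), cons(a, a)))), s(a)), cons(0, m(e, a, cons(s(e), cons(e, a)))))))  →  m(0, 0, m(s(cons(s(cons(e, e)), e)), e, m(s(e), e, e)))   [R5 at 3.3]
2. m(0, 0, m(s(cons(s(cons(e, e)), e)), e, m(s(e), e, e)))  →  m(0, 0, m(s(cons(s(cons(e, e)), e)), e, e))   [R6 at 3.3]
3. m(0, 0, m(s(cons(s(cons(e, e)), e)), e, e))  →  m(0, 0, cons(s(cons(e, e)), e))   [R6 at 3]
4. m(0, 0, cons(s(cons(e, e)), e))  →  0   [R5 at ε]

0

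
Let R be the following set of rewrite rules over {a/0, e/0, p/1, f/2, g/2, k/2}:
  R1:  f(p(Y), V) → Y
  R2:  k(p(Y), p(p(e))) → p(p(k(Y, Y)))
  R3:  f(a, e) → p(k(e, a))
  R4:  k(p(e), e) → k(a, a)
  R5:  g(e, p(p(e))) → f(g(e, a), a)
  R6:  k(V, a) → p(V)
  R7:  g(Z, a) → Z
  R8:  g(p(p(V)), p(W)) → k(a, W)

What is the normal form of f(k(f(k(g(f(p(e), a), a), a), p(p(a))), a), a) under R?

e

1. f(k(f(k(g(f(p(e), a), a), a), p(p(a))), a), a)  →  f(p(f(k(g(f(p(e), a), a), a), p(p(a)))), a)   [R6 at 1]
2. f(p(f(k(g(f(p(e), a), a), a), p(p(a)))), a)  →  f(k(g(f(p(e), a), a), a), p(p(a)))   [R1 at ε]
3. f(k(g(f(p(e), a), a), a), p(p(a)))  →  f(p(g(f(p(e), a), a)), p(p(a)))   [R6 at 1]
4. f(p(g(f(p(e), a), a)), p(p(a)))  →  g(f(p(e), a), a)   [R1 at ε]
5. g(f(p(e), a), a)  →  f(p(e), a)   [R7 at ε]
6. f(p(e), a)  →  e   [R1 at ε]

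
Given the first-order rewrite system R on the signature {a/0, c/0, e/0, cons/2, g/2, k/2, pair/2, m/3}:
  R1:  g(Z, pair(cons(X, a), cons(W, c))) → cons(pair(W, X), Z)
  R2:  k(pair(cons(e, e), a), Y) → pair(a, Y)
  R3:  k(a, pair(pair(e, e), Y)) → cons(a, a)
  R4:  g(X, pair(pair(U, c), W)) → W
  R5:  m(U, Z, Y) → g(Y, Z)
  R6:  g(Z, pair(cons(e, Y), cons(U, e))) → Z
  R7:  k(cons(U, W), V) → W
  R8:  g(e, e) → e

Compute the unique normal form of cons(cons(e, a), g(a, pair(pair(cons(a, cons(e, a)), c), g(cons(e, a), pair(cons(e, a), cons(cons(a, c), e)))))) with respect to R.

cons(cons(e, a), cons(e, a))

1. cons(cons(e, a), g(a, pair(pair(cons(a, cons(e, a)), c), g(cons(e, a), pair(cons(e, a), cons(cons(a, c), e))))))  →  cons(cons(e, a), g(cons(e, a), pair(cons(e, a), cons(cons(a, c), e))))   [R4 at 2]
2. cons(cons(e, a), g(cons(e, a), pair(cons(e, a), cons(cons(a, c), e))))  →  cons(cons(e, a), cons(e, a))   [R6 at 2]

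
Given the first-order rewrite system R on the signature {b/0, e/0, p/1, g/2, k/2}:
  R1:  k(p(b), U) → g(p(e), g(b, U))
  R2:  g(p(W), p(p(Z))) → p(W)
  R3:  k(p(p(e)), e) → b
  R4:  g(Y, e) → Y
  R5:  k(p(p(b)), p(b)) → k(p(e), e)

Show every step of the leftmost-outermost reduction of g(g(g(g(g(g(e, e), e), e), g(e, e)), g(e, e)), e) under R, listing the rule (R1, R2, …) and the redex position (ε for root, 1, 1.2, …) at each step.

1. g(g(g(g(g(g(e, e), e), e), g(e, e)), g(e, e)), e)  →  g(g(g(g(g(e, e), e), e), g(e, e)), g(e, e))   [R4 at ε]
2. g(g(g(g(g(e, e), e), e), g(e, e)), g(e, e))  →  g(g(g(g(e, e), e), g(e, e)), g(e, e))   [R4 at 1.1]
3. g(g(g(g(e, e), e), g(e, e)), g(e, e))  →  g(g(g(e, e), g(e, e)), g(e, e))   [R4 at 1.1]
4. g(g(g(e, e), g(e, e)), g(e, e))  →  g(g(e, g(e, e)), g(e, e))   [R4 at 1.1]
5. g(g(e, g(e, e)), g(e, e))  →  g(g(e, e), g(e, e))   [R4 at 1.2]
6. g(g(e, e), g(e, e))  →  g(e, g(e, e))   [R4 at 1]
7. g(e, g(e, e))  →  g(e, e)   [R4 at 2]
8. g(e, e)  →  e   [R4 at ε]

e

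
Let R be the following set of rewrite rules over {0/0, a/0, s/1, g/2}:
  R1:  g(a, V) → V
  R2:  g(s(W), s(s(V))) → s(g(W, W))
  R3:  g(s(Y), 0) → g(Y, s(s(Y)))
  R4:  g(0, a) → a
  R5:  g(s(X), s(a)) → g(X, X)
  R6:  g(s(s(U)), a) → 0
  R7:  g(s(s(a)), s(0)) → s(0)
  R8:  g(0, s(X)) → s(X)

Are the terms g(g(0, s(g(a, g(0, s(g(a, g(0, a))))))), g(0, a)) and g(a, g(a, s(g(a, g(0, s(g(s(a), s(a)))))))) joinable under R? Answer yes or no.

no — NF(t₁) = 0, NF(t₂) = s(s(a))

Reduce t₁ = g(g(0, s(g(a, g(0, s(g(a, g(0, a))))))), g(0, a)):
1. g(g(0, s(g(a, g(0, s(g(a, g(0, a))))))), g(0, a))  →  g(s(g(a, g(0, s(g(a, g(0, a)))))), g(0, a))   [R8 at 1]
2. g(s(g(a, g(0, s(g(a, g(0, a)))))), g(0, a))  →  g(s(g(0, s(g(a, g(0, a))))), g(0, a))   [R1 at 1.1]
3. g(s(g(0, s(g(a, g(0, a))))), g(0, a))  →  g(s(s(g(a, g(0, a)))), g(0, a))   [R8 at 1.1]
4. g(s(s(g(a, g(0, a)))), g(0, a))  →  g(s(s(g(0, a))), g(0, a))   [R1 at 1.1.1]
5. g(s(s(g(0, a))), g(0, a))  →  g(s(s(a)), g(0, a))   [R4 at 1.1.1]
6. g(s(s(a)), g(0, a))  →  g(s(s(a)), a)   [R4 at 2]
7. g(s(s(a)), a)  →  0   [R6 at ε]

Reduce t₂ = g(a, g(a, s(g(a, g(0, s(g(s(a), s(a)))))))):
1. g(a, g(a, s(g(a, g(0, s(g(s(a), s(a))))))))  →  g(a, s(g(a, g(0, s(g(s(a), s(a)))))))   [R1 at ε]
2. g(a, s(g(a, g(0, s(g(s(a), s(a)))))))  →  s(g(a, g(0, s(g(s(a), s(a))))))   [R1 at ε]
3. s(g(a, g(0, s(g(s(a), s(a))))))  →  s(g(0, s(g(s(a), s(a)))))   [R1 at 1]
4. s(g(0, s(g(s(a), s(a)))))  →  s(s(g(s(a), s(a))))   [R8 at 1]
5. s(s(g(s(a), s(a))))  →  s(s(g(a, a)))   [R5 at 1.1]
6. s(s(g(a, a)))  →  s(s(a))   [R1 at 1.1]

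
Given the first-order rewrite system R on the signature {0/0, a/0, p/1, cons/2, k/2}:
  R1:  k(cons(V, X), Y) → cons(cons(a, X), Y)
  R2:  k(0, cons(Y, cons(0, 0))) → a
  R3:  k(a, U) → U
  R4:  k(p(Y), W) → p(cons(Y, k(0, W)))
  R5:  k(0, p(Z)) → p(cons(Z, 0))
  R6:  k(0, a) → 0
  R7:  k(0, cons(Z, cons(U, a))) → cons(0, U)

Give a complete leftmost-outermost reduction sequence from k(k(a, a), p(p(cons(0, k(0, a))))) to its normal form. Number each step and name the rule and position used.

p(p(cons(0, 0)))

1. k(k(a, a), p(p(cons(0, k(0, a)))))  →  k(a, p(p(cons(0, k(0, a)))))   [R3 at 1]
2. k(a, p(p(cons(0, k(0, a)))))  →  p(p(cons(0, k(0, a))))   [R3 at ε]
3. p(p(cons(0, k(0, a))))  →  p(p(cons(0, 0)))   [R6 at 1.1.2]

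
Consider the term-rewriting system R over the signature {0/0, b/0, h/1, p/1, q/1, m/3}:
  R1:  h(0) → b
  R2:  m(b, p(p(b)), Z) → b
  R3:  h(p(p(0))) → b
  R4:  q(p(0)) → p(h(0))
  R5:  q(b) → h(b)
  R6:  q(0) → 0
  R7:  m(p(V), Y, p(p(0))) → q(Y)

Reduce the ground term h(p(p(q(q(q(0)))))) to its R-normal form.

b

1. h(p(p(q(q(q(0))))))  →  h(p(p(q(q(0)))))   [R6 at 1.1.1.1.1]
2. h(p(p(q(q(0)))))  →  h(p(p(q(0))))   [R6 at 1.1.1.1]
3. h(p(p(q(0))))  →  h(p(p(0)))   [R6 at 1.1.1]
4. h(p(p(0)))  →  b   [R3 at ε]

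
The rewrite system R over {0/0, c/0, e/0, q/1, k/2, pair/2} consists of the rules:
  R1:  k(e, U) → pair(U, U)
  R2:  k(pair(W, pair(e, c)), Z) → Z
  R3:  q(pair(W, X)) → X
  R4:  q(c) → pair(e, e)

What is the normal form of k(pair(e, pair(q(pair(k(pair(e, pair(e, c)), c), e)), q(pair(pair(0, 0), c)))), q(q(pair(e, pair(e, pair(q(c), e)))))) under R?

1. k(pair(e, pair(q(pair(k(pair(e, pair(e, c)), c), e)), q(pair(pair(0, 0), c)))), q(q(pair(e, pair(e, pair(q(c), e))))))  →  k(pair(e, pair(e, q(pair(pair(0, 0), c)))), q(q(pair(e, pair(e, pair(q(c), e))))))   [R3 at 1.2.1]
2. k(pair(e, pair(e, q(pair(pair(0, 0), c)))), q(q(pair(e, pair(e, pair(q(c), e))))))  →  k(pair(e, pair(e, c)), q(q(pair(e, pair(e, pair(q(c), e))))))   [R3 at 1.2.2]
3. k(pair(e, pair(e, c)), q(q(pair(e, pair(e, pair(q(c), e))))))  →  q(q(pair(e, pair(e, pair(q(c), e)))))   [R2 at ε]
4. q(q(pair(e, pair(e, pair(q(c), e)))))  →  q(pair(e, pair(q(c), e)))   [R3 at 1]
5. q(pair(e, pair(q(c), e)))  →  pair(q(c), e)   [R3 at ε]
6. pair(q(c), e)  →  pair(pair(e, e), e)   [R4 at 1]

pair(pair(e, e), e)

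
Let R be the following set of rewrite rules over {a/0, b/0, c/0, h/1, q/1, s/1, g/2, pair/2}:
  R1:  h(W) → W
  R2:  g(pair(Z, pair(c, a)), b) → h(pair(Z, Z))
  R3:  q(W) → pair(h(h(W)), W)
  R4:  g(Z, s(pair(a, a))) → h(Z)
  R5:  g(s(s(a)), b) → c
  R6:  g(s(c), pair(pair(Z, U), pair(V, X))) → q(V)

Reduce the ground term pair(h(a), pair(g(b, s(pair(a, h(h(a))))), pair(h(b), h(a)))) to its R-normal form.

1. pair(h(a), pair(g(b, s(pair(a, h(h(a))))), pair(h(b), h(a))))  →  pair(a, pair(g(b, s(pair(a, h(h(a))))), pair(h(b), h(a))))   [R1 at 1]
2. pair(a, pair(g(b, s(pair(a, h(h(a))))), pair(h(b), h(a))))  →  pair(a, pair(g(b, s(pair(a, h(a)))), pair(h(b), h(a))))   [R1 at 2.1.2.1.2]
3. pair(a, pair(g(b, s(pair(a, h(a)))), pair(h(b), h(a))))  →  pair(a, pair(g(b, s(pair(a, a))), pair(h(b), h(a))))   [R1 at 2.1.2.1.2]
4. pair(a, pair(g(b, s(pair(a, a))), pair(h(b), h(a))))  →  pair(a, pair(h(b), pair(h(b), h(a))))   [R4 at 2.1]
5. pair(a, pair(h(b), pair(h(b), h(a))))  →  pair(a, pair(b, pair(h(b), h(a))))   [R1 at 2.1]
6. pair(a, pair(b, pair(h(b), h(a))))  →  pair(a, pair(b, pair(b, h(a))))   [R1 at 2.2.1]
7. pair(a, pair(b, pair(b, h(a))))  →  pair(a, pair(b, pair(b, a)))   [R1 at 2.2.2]

pair(a, pair(b, pair(b, a)))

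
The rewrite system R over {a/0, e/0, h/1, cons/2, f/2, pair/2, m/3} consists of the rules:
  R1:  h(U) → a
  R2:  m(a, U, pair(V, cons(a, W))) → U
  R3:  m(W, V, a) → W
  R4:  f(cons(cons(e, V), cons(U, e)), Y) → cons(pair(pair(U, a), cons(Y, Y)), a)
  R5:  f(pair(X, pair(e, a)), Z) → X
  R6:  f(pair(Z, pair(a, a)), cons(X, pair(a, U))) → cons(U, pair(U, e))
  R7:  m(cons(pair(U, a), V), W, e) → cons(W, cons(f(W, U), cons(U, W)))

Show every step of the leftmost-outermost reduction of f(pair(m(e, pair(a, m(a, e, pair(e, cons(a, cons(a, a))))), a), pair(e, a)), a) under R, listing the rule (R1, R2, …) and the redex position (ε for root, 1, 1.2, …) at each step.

1. f(pair(m(e, pair(a, m(a, e, pair(e, cons(a, cons(a, a))))), a), pair(e, a)), a)  →  m(e, pair(a, m(a, e, pair(e, cons(a, cons(a, a))))), a)   [R5 at ε]
2. m(e, pair(a, m(a, e, pair(e, cons(a, cons(a, a))))), a)  →  e   [R3 at ε]

e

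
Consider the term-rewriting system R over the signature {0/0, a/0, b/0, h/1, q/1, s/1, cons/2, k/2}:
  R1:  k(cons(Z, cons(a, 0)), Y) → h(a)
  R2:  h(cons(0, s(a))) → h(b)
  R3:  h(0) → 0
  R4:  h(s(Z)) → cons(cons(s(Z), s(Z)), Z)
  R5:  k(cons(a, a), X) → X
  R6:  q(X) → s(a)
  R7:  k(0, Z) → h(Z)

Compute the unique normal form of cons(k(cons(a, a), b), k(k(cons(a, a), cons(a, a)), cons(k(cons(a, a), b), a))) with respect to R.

cons(b, cons(b, a))

1. cons(k(cons(a, a), b), k(k(cons(a, a), cons(a, a)), cons(k(cons(a, a), b), a)))  →  cons(b, k(k(cons(a, a), cons(a, a)), cons(k(cons(a, a), b), a)))   [R5 at 1]
2. cons(b, k(k(cons(a, a), cons(a, a)), cons(k(cons(a, a), b), a)))  →  cons(b, k(cons(a, a), cons(k(cons(a, a), b), a)))   [R5 at 2.1]
3. cons(b, k(cons(a, a), cons(k(cons(a, a), b), a)))  →  cons(b, cons(k(cons(a, a), b), a))   [R5 at 2]
4. cons(b, cons(k(cons(a, a), b), a))  →  cons(b, cons(b, a))   [R5 at 2.1]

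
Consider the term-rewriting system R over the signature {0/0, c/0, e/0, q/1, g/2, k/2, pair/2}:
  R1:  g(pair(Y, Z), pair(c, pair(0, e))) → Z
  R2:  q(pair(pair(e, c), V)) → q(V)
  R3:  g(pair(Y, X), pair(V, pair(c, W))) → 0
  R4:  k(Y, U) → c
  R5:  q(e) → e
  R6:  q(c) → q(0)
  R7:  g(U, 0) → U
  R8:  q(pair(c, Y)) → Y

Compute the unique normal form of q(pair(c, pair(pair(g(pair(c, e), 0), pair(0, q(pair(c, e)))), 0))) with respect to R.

pair(pair(pair(c, e), pair(0, e)), 0)

1. q(pair(c, pair(pair(g(pair(c, e), 0), pair(0, q(pair(c, e)))), 0)))  →  pair(pair(g(pair(c, e), 0), pair(0, q(pair(c, e)))), 0)   [R8 at ε]
2. pair(pair(g(pair(c, e), 0), pair(0, q(pair(c, e)))), 0)  →  pair(pair(pair(c, e), pair(0, q(pair(c, e)))), 0)   [R7 at 1.1]
3. pair(pair(pair(c, e), pair(0, q(pair(c, e)))), 0)  →  pair(pair(pair(c, e), pair(0, e)), 0)   [R8 at 1.2.2]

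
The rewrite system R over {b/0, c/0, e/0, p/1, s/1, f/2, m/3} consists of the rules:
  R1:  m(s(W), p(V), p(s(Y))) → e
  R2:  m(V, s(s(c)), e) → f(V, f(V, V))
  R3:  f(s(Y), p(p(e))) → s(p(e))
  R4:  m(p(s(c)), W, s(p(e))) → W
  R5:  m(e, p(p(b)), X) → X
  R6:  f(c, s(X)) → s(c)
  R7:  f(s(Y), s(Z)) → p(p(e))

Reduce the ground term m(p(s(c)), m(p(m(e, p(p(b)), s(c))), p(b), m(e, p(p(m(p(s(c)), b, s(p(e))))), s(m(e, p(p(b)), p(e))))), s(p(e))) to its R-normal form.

p(b)

1. m(p(s(c)), m(p(m(e, p(p(b)), s(c))), p(b), m(e, p(p(m(p(s(c)), b, s(p(e))))), s(m(e, p(p(b)), p(e))))), s(p(e)))  →  m(p(m(e, p(p(b)), s(c))), p(b), m(e, p(p(m(p(s(c)), b, s(p(e))))), s(m(e, p(p(b)), p(e)))))   [R4 at ε]
2. m(p(m(e, p(p(b)), s(c))), p(b), m(e, p(p(m(p(s(c)), b, s(p(e))))), s(m(e, p(p(b)), p(e)))))  →  m(p(s(c)), p(b), m(e, p(p(m(p(s(c)), b, s(p(e))))), s(m(e, p(p(b)), p(e)))))   [R5 at 1.1]
3. m(p(s(c)), p(b), m(e, p(p(m(p(s(c)), b, s(p(e))))), s(m(e, p(p(b)), p(e)))))  →  m(p(s(c)), p(b), m(e, p(p(b)), s(m(e, p(p(b)), p(e)))))   [R4 at 3.2.1.1]
4. m(p(s(c)), p(b), m(e, p(p(b)), s(m(e, p(p(b)), p(e)))))  →  m(p(s(c)), p(b), s(m(e, p(p(b)), p(e))))   [R5 at 3]
5. m(p(s(c)), p(b), s(m(e, p(p(b)), p(e))))  →  m(p(s(c)), p(b), s(p(e)))   [R5 at 3.1]
6. m(p(s(c)), p(b), s(p(e)))  →  p(b)   [R4 at ε]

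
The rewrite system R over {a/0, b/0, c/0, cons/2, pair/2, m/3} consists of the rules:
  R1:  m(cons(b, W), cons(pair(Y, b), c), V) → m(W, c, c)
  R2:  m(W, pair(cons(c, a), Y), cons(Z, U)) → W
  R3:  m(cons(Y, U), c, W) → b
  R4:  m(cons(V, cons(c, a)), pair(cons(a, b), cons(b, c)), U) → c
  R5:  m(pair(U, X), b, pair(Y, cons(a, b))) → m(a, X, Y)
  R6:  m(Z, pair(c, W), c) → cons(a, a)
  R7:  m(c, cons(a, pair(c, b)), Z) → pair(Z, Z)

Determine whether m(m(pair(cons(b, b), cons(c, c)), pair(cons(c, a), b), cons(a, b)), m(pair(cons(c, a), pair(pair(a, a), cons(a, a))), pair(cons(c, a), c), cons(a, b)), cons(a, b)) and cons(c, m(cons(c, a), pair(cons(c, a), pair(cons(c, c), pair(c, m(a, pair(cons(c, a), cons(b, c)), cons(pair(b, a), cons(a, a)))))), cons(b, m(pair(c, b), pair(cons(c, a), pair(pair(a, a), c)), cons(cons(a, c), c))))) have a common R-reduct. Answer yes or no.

Reduce t₁ = m(m(pair(cons(b, b), cons(c, c)), pair(cons(c, a), b), cons(a, b)), m(pair(cons(c, a), pair(pair(a, a), cons(a, a))), pair(cons(c, a), c), cons(a, b)), cons(a, b)):
1. m(m(pair(cons(b, b), cons(c, c)), pair(cons(c, a), b), cons(a, b)), m(pair(cons(c, a), pair(pair(a, a), cons(a, a))), pair(cons(c, a), c), cons(a, b)), cons(a, b))  →  m(pair(cons(b, b), cons(c, c)), m(pair(cons(c, a), pair(pair(a, a), cons(a, a))), pair(cons(c, a), c), cons(a, b)), cons(a, b))   [R2 at 1]
2. m(pair(cons(b, b), cons(c, c)), m(pair(cons(c, a), pair(pair(a, a), cons(a, a))), pair(cons(c, a), c), cons(a, b)), cons(a, b))  →  m(pair(cons(b, b), cons(c, c)), pair(cons(c, a), pair(pair(a, a), cons(a, a))), cons(a, b))   [R2 at 2]
3. m(pair(cons(b, b), cons(c, c)), pair(cons(c, a), pair(pair(a, a), cons(a, a))), cons(a, b))  →  pair(cons(b, b), cons(c, c))   [R2 at ε]

Reduce t₂ = cons(c, m(cons(c, a), pair(cons(c, a), pair(cons(c, c), pair(c, m(a, pair(cons(c, a), cons(b, c)), cons(pair(b, a), cons(a, a)))))), cons(b, m(pair(c, b), pair(cons(c, a), pair(pair(a, a), c)), cons(cons(a, c), c))))):
1. cons(c, m(cons(c, a), pair(cons(c, a), pair(cons(c, c), pair(c, m(a, pair(cons(c, a), cons(b, c)), cons(pair(b, a), cons(a, a)))))), cons(b, m(pair(c, b), pair(cons(c, a), pair(pair(a, a), c)), cons(cons(a, c), c)))))  →  cons(c, cons(c, a))   [R2 at 2]

no — NF(t₁) = pair(cons(b, b), cons(c, c)), NF(t₂) = cons(c, cons(c, a))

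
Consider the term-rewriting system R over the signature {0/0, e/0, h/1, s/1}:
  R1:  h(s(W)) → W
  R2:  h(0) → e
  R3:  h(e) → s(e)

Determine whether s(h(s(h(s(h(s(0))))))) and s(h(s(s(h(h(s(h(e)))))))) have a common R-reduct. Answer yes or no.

no — NF(t₁) = s(0), NF(t₂) = s(s(e))

Reduce t₁ = s(h(s(h(s(h(s(0))))))):
1. s(h(s(h(s(h(s(0)))))))  →  s(h(s(h(s(0)))))   [R1 at 1]
2. s(h(s(h(s(0)))))  →  s(h(s(0)))   [R1 at 1]
3. s(h(s(0)))  →  s(0)   [R1 at 1]

Reduce t₂ = s(h(s(s(h(h(s(h(e)))))))):
1. s(h(s(s(h(h(s(h(e))))))))  →  s(s(h(h(s(h(e))))))   [R1 at 1]
2. s(s(h(h(s(h(e))))))  →  s(s(h(h(e))))   [R1 at 1.1.1]
3. s(s(h(h(e))))  →  s(s(h(s(e))))   [R3 at 1.1.1]
4. s(s(h(s(e))))  →  s(s(e))   [R1 at 1.1]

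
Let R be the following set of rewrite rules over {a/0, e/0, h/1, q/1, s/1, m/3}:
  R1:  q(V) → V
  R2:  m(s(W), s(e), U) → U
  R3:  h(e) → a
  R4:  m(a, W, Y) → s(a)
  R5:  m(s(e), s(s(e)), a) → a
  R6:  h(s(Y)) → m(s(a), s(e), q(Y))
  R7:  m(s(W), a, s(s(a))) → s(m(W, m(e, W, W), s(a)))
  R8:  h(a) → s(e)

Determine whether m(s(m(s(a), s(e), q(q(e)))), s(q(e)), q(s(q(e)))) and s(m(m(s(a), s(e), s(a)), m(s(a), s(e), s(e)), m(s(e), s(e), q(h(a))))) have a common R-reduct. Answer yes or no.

no — NF(t₁) = s(e), NF(t₂) = s(s(e))

Reduce t₁ = m(s(m(s(a), s(e), q(q(e)))), s(q(e)), q(s(q(e)))):
1. m(s(m(s(a), s(e), q(q(e)))), s(q(e)), q(s(q(e))))  →  m(s(q(q(e))), s(q(e)), q(s(q(e))))   [R2 at 1.1]
2. m(s(q(q(e))), s(q(e)), q(s(q(e))))  →  m(s(q(e)), s(q(e)), q(s(q(e))))   [R1 at 1.1]
3. m(s(q(e)), s(q(e)), q(s(q(e))))  →  m(s(e), s(q(e)), q(s(q(e))))   [R1 at 1.1]
4. m(s(e), s(q(e)), q(s(q(e))))  →  m(s(e), s(e), q(s(q(e))))   [R1 at 2.1]
5. m(s(e), s(e), q(s(q(e))))  →  q(s(q(e)))   [R2 at ε]
6. q(s(q(e)))  →  s(q(e))   [R1 at ε]
7. s(q(e))  →  s(e)   [R1 at 1]

Reduce t₂ = s(m(m(s(a), s(e), s(a)), m(s(a), s(e), s(e)), m(s(e), s(e), q(h(a))))):
1. s(m(m(s(a), s(e), s(a)), m(s(a), s(e), s(e)), m(s(e), s(e), q(h(a)))))  →  s(m(s(a), m(s(a), s(e), s(e)), m(s(e), s(e), q(h(a)))))   [R2 at 1.1]
2. s(m(s(a), m(s(a), s(e), s(e)), m(s(e), s(e), q(h(a)))))  →  s(m(s(a), s(e), m(s(e), s(e), q(h(a)))))   [R2 at 1.2]
3. s(m(s(a), s(e), m(s(e), s(e), q(h(a)))))  →  s(m(s(e), s(e), q(h(a))))   [R2 at 1]
4. s(m(s(e), s(e), q(h(a))))  →  s(q(h(a)))   [R2 at 1]
5. s(q(h(a)))  →  s(h(a))   [R1 at 1]
6. s(h(a))  →  s(s(e))   [R8 at 1]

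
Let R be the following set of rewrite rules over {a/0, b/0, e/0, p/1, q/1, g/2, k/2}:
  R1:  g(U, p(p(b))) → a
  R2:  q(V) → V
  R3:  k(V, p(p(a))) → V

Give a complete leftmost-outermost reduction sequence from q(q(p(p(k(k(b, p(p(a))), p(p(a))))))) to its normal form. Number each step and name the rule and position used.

1. q(q(p(p(k(k(b, p(p(a))), p(p(a)))))))  →  q(p(p(k(k(b, p(p(a))), p(p(a))))))   [R2 at ε]
2. q(p(p(k(k(b, p(p(a))), p(p(a))))))  →  p(p(k(k(b, p(p(a))), p(p(a)))))   [R2 at ε]
3. p(p(k(k(b, p(p(a))), p(p(a)))))  →  p(p(k(b, p(p(a)))))   [R3 at 1.1]
4. p(p(k(b, p(p(a)))))  →  p(p(b))   [R3 at 1.1]

p(p(b))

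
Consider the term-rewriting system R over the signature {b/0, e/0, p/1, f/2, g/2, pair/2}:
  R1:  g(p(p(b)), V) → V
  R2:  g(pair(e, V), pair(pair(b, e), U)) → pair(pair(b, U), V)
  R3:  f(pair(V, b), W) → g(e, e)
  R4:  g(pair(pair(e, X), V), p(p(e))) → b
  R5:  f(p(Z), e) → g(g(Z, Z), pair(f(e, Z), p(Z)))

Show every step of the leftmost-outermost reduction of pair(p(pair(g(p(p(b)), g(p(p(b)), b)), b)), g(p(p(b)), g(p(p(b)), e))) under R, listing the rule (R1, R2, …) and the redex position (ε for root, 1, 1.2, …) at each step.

1. pair(p(pair(g(p(p(b)), g(p(p(b)), b)), b)), g(p(p(b)), g(p(p(b)), e)))  →  pair(p(pair(g(p(p(b)), b), b)), g(p(p(b)), g(p(p(b)), e)))   [R1 at 1.1.1]
2. pair(p(pair(g(p(p(b)), b), b)), g(p(p(b)), g(p(p(b)), e)))  →  pair(p(pair(b, b)), g(p(p(b)), g(p(p(b)), e)))   [R1 at 1.1.1]
3. pair(p(pair(b, b)), g(p(p(b)), g(p(p(b)), e)))  →  pair(p(pair(b, b)), g(p(p(b)), e))   [R1 at 2]
4. pair(p(pair(b, b)), g(p(p(b)), e))  →  pair(p(pair(b, b)), e)   [R1 at 2]

pair(p(pair(b, b)), e)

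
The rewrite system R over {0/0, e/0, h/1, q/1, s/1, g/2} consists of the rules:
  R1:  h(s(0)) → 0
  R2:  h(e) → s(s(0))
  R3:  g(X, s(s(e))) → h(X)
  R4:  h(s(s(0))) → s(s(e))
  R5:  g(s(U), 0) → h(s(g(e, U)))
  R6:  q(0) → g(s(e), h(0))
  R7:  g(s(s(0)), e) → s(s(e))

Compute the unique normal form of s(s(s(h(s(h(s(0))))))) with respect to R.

s(s(s(0)))

1. s(s(s(h(s(h(s(0)))))))  →  s(s(s(h(s(0)))))   [R1 at 1.1.1.1.1]
2. s(s(s(h(s(0)))))  →  s(s(s(0)))   [R1 at 1.1.1]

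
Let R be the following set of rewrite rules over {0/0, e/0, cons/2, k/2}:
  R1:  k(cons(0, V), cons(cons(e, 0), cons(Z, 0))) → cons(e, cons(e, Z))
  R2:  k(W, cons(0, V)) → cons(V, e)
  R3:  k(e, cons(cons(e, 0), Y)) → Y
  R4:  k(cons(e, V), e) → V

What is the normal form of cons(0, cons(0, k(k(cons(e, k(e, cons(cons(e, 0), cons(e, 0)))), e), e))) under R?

cons(0, cons(0, 0))

1. cons(0, cons(0, k(k(cons(e, k(e, cons(cons(e, 0), cons(e, 0)))), e), e)))  →  cons(0, cons(0, k(k(e, cons(cons(e, 0), cons(e, 0))), e)))   [R4 at 2.2.1]
2. cons(0, cons(0, k(k(e, cons(cons(e, 0), cons(e, 0))), e)))  →  cons(0, cons(0, k(cons(e, 0), e)))   [R3 at 2.2.1]
3. cons(0, cons(0, k(cons(e, 0), e)))  →  cons(0, cons(0, 0))   [R4 at 2.2]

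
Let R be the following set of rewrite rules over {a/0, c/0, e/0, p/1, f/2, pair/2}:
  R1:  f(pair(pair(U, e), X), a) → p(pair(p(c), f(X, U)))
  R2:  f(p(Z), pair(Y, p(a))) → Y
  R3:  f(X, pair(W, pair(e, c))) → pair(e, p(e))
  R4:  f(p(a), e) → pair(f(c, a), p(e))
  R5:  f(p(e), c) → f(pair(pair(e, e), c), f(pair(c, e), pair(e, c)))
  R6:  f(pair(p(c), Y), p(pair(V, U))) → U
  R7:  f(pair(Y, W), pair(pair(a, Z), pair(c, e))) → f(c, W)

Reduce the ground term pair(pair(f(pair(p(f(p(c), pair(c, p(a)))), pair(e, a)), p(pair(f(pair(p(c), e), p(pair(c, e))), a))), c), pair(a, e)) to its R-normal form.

1. pair(pair(f(pair(p(f(p(c), pair(c, p(a)))), pair(e, a)), p(pair(f(pair(p(c), e), p(pair(c, e))), a))), c), pair(a, e))  →  pair(pair(f(pair(p(c), pair(e, a)), p(pair(f(pair(p(c), e), p(pair(c, e))), a))), c), pair(a, e))   [R2 at 1.1.1.1.1]
2. pair(pair(f(pair(p(c), pair(e, a)), p(pair(f(pair(p(c), e), p(pair(c, e))), a))), c), pair(a, e))  →  pair(pair(a, c), pair(a, e))   [R6 at 1.1]

pair(pair(a, c), pair(a, e))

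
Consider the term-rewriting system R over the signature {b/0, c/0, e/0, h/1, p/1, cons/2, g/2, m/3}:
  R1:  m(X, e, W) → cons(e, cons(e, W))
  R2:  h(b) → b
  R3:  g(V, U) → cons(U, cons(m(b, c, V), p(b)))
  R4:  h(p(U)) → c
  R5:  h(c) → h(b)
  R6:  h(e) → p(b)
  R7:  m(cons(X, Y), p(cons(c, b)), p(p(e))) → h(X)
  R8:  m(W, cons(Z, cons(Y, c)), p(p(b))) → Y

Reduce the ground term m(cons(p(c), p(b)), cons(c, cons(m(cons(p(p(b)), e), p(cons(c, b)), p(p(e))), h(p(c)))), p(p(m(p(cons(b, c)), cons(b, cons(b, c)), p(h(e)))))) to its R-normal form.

c

1. m(cons(p(c), p(b)), cons(c, cons(m(cons(p(p(b)), e), p(cons(c, b)), p(p(e))), h(p(c)))), p(p(m(p(cons(b, c)), cons(b, cons(b, c)), p(h(e))))))  →  m(cons(p(c), p(b)), cons(c, cons(h(p(p(b))), h(p(c)))), p(p(m(p(cons(b, c)), cons(b, cons(b, c)), p(h(e))))))   [R7 at 2.2.1]
2. m(cons(p(c), p(b)), cons(c, cons(h(p(p(b))), h(p(c)))), p(p(m(p(cons(b, c)), cons(b, cons(b, c)), p(h(e))))))  →  m(cons(p(c), p(b)), cons(c, cons(c, h(p(c)))), p(p(m(p(cons(b, c)), cons(b, cons(b, c)), p(h(e))))))   [R4 at 2.2.1]
3. m(cons(p(c), p(b)), cons(c, cons(c, h(p(c)))), p(p(m(p(cons(b, c)), cons(b, cons(b, c)), p(h(e))))))  →  m(cons(p(c), p(b)), cons(c, cons(c, c)), p(p(m(p(cons(b, c)), cons(b, cons(b, c)), p(h(e))))))   [R4 at 2.2.2]
4. m(cons(p(c), p(b)), cons(c, cons(c, c)), p(p(m(p(cons(b, c)), cons(b, cons(b, c)), p(h(e))))))  →  m(cons(p(c), p(b)), cons(c, cons(c, c)), p(p(m(p(cons(b, c)), cons(b, cons(b, c)), p(p(b))))))   [R6 at 3.1.1.3.1]
5. m(cons(p(c), p(b)), cons(c, cons(c, c)), p(p(m(p(cons(b, c)), cons(b, cons(b, c)), p(p(b))))))  →  m(cons(p(c), p(b)), cons(c, cons(c, c)), p(p(b)))   [R8 at 3.1.1]
6. m(cons(p(c), p(b)), cons(c, cons(c, c)), p(p(b)))  →  c   [R8 at ε]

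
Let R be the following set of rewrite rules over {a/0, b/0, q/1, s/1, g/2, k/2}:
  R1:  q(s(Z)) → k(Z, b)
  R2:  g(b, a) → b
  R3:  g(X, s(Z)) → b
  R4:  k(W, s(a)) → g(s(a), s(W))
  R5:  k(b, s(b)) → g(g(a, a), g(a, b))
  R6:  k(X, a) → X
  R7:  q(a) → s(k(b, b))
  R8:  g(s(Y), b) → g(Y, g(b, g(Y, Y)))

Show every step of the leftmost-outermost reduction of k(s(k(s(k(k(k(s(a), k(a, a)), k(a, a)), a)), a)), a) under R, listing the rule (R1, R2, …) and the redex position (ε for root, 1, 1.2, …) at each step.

s(s(s(a)))

1. k(s(k(s(k(k(k(s(a), k(a, a)), k(a, a)), a)), a)), a)  →  s(k(s(k(k(k(s(a), k(a, a)), k(a, a)), a)), a))   [R6 at ε]
2. s(k(s(k(k(k(s(a), k(a, a)), k(a, a)), a)), a))  →  s(s(k(k(k(s(a), k(a, a)), k(a, a)), a)))   [R6 at 1]
3. s(s(k(k(k(s(a), k(a, a)), k(a, a)), a)))  →  s(s(k(k(s(a), k(a, a)), k(a, a))))   [R6 at 1.1]
4. s(s(k(k(s(a), k(a, a)), k(a, a))))  →  s(s(k(k(s(a), a), k(a, a))))   [R6 at 1.1.1.2]
5. s(s(k(k(s(a), a), k(a, a))))  →  s(s(k(s(a), k(a, a))))   [R6 at 1.1.1]
6. s(s(k(s(a), k(a, a))))  →  s(s(k(s(a), a)))   [R6 at 1.1.2]
7. s(s(k(s(a), a)))  →  s(s(s(a)))   [R6 at 1.1]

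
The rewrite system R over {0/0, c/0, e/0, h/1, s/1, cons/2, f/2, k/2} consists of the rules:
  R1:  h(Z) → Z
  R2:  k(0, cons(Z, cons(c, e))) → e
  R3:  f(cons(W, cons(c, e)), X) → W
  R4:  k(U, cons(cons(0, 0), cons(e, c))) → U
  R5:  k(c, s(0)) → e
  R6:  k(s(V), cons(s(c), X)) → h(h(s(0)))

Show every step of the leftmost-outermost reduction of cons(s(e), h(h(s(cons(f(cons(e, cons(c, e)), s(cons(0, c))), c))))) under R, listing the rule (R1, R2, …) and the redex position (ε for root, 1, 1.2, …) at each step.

1. cons(s(e), h(h(s(cons(f(cons(e, cons(c, e)), s(cons(0, c))), c)))))  →  cons(s(e), h(s(cons(f(cons(e, cons(c, e)), s(cons(0, c))), c))))   [R1 at 2]
2. cons(s(e), h(s(cons(f(cons(e, cons(c, e)), s(cons(0, c))), c))))  →  cons(s(e), s(cons(f(cons(e, cons(c, e)), s(cons(0, c))), c)))   [R1 at 2]
3. cons(s(e), s(cons(f(cons(e, cons(c, e)), s(cons(0, c))), c)))  →  cons(s(e), s(cons(e, c)))   [R3 at 2.1.1]

cons(s(e), s(cons(e, c)))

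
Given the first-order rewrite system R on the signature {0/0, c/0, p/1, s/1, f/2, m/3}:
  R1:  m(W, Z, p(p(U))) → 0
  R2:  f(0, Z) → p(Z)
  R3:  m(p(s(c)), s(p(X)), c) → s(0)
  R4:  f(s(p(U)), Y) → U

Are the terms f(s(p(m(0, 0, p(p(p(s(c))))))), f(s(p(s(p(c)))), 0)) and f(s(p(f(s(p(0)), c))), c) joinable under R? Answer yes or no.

Reduce t₁ = f(s(p(m(0, 0, p(p(p(s(c))))))), f(s(p(s(p(c)))), 0)):
1. f(s(p(m(0, 0, p(p(p(s(c))))))), f(s(p(s(p(c)))), 0))  →  m(0, 0, p(p(p(s(c)))))   [R4 at ε]
2. m(0, 0, p(p(p(s(c)))))  →  0   [R1 at ε]

Reduce t₂ = f(s(p(f(s(p(0)), c))), c):
1. f(s(p(f(s(p(0)), c))), c)  →  f(s(p(0)), c)   [R4 at ε]
2. f(s(p(0)), c)  →  0   [R4 at ε]

yes — NF(t₁) = 0, NF(t₂) = 0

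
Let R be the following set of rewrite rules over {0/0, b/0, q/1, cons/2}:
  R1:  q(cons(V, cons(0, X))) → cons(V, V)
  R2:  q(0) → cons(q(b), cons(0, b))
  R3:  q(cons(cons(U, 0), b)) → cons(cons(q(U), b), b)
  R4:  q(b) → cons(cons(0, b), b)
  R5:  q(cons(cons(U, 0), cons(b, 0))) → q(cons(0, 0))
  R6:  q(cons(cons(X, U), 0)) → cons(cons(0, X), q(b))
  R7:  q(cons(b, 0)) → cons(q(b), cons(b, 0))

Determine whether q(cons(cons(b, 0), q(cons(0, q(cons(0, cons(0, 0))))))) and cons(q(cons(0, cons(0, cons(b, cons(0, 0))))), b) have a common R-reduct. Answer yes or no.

Reduce t₁ = q(cons(cons(b, 0), q(cons(0, q(cons(0, cons(0, 0))))))):
1. q(cons(cons(b, 0), q(cons(0, q(cons(0, cons(0, 0)))))))  →  q(cons(cons(b, 0), q(cons(0, cons(0, 0)))))   [R1 at 1.2.1.2]
2. q(cons(cons(b, 0), q(cons(0, cons(0, 0)))))  →  q(cons(cons(b, 0), cons(0, 0)))   [R1 at 1.2]
3. q(cons(cons(b, 0), cons(0, 0)))  →  cons(cons(b, 0), cons(b, 0))   [R1 at ε]

Reduce t₂ = cons(q(cons(0, cons(0, cons(b, cons(0, 0))))), b):
1. cons(q(cons(0, cons(0, cons(b, cons(0, 0))))), b)  →  cons(cons(0, 0), b)   [R1 at 1]

no — NF(t₁) = cons(cons(b, 0), cons(b, 0)), NF(t₂) = cons(cons(0, 0), b)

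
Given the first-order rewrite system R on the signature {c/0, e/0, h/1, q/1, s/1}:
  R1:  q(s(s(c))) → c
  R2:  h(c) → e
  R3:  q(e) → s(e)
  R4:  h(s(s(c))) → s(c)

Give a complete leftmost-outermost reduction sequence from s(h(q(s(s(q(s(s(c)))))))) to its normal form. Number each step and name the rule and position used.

s(e)

1. s(h(q(s(s(q(s(s(c))))))))  →  s(h(q(s(s(c)))))   [R1 at 1.1.1.1.1]
2. s(h(q(s(s(c)))))  →  s(h(c))   [R1 at 1.1]
3. s(h(c))  →  s(e)   [R2 at 1]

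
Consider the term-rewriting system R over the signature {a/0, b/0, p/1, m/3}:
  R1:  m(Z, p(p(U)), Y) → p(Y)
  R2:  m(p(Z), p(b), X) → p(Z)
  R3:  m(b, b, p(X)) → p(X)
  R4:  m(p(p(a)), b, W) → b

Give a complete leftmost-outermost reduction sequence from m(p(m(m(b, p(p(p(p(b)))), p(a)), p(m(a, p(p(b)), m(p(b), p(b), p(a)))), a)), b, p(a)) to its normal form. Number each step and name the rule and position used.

b

1. m(p(m(m(b, p(p(p(p(b)))), p(a)), p(m(a, p(p(b)), m(p(b), p(b), p(a)))), a)), b, p(a))  →  m(p(m(p(p(a)), p(m(a, p(p(b)), m(p(b), p(b), p(a)))), a)), b, p(a))   [R1 at 1.1.1]
2. m(p(m(p(p(a)), p(m(a, p(p(b)), m(p(b), p(b), p(a)))), a)), b, p(a))  →  m(p(m(p(p(a)), p(p(m(p(b), p(b), p(a)))), a)), b, p(a))   [R1 at 1.1.2.1]
3. m(p(m(p(p(a)), p(p(m(p(b), p(b), p(a)))), a)), b, p(a))  →  m(p(p(a)), b, p(a))   [R1 at 1.1]
4. m(p(p(a)), b, p(a))  →  b   [R4 at ε]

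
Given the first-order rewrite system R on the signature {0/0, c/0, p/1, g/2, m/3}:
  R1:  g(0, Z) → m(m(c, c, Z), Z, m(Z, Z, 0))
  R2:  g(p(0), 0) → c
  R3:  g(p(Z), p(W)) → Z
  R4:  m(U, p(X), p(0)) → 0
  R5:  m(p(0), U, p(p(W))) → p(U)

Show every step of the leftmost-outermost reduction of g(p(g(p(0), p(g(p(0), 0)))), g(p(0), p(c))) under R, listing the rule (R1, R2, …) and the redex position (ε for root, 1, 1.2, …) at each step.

1. g(p(g(p(0), p(g(p(0), 0)))), g(p(0), p(c)))  →  g(p(0), g(p(0), p(c)))   [R3 at 1.1]
2. g(p(0), g(p(0), p(c)))  →  g(p(0), 0)   [R3 at 2]
3. g(p(0), 0)  →  c   [R2 at ε]

c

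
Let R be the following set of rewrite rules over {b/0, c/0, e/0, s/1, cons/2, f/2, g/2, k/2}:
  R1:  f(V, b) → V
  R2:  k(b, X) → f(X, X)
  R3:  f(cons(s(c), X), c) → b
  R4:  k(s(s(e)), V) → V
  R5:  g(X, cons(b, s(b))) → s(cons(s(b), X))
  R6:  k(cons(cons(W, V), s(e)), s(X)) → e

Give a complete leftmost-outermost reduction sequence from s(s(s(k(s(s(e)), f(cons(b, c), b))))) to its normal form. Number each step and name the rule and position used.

1. s(s(s(k(s(s(e)), f(cons(b, c), b)))))  →  s(s(s(f(cons(b, c), b))))   [R4 at 1.1.1]
2. s(s(s(f(cons(b, c), b))))  →  s(s(s(cons(b, c))))   [R1 at 1.1.1]

s(s(s(cons(b, c))))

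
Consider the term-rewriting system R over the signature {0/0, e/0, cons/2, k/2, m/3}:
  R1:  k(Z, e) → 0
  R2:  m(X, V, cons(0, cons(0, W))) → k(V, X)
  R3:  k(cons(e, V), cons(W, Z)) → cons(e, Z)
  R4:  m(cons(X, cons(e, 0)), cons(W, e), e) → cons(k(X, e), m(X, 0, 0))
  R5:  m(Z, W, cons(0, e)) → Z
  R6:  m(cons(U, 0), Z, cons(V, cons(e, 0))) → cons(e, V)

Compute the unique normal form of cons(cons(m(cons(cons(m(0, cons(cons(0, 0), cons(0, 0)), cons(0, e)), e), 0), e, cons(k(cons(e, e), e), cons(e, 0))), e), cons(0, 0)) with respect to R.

cons(cons(cons(e, 0), e), cons(0, 0))

1. cons(cons(m(cons(cons(m(0, cons(cons(0, 0), cons(0, 0)), cons(0, e)), e), 0), e, cons(k(cons(e, e), e), cons(e, 0))), e), cons(0, 0))  →  cons(cons(cons(e, k(cons(e, e), e)), e), cons(0, 0))   [R6 at 1.1]
2. cons(cons(cons(e, k(cons(e, e), e)), e), cons(0, 0))  →  cons(cons(cons(e, 0), e), cons(0, 0))   [R1 at 1.1.2]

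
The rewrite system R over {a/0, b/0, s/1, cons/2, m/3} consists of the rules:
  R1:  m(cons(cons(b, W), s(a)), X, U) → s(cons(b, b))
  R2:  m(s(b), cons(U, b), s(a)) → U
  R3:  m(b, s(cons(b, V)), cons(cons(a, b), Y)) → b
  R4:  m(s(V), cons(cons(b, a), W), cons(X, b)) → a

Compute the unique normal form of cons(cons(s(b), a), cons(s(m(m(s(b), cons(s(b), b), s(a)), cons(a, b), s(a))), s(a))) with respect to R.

cons(cons(s(b), a), cons(s(a), s(a)))

1. cons(cons(s(b), a), cons(s(m(m(s(b), cons(s(b), b), s(a)), cons(a, b), s(a))), s(a)))  →  cons(cons(s(b), a), cons(s(m(s(b), cons(a, b), s(a))), s(a)))   [R2 at 2.1.1.1]
2. cons(cons(s(b), a), cons(s(m(s(b), cons(a, b), s(a))), s(a)))  →  cons(cons(s(b), a), cons(s(a), s(a)))   [R2 at 2.1.1]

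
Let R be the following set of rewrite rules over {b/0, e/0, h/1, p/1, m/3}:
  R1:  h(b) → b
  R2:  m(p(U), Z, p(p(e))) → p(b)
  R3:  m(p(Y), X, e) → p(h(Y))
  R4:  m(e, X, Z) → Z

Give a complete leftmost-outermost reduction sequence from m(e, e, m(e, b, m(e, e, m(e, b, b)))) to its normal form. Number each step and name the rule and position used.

1. m(e, e, m(e, b, m(e, e, m(e, b, b))))  →  m(e, b, m(e, e, m(e, b, b)))   [R4 at ε]
2. m(e, b, m(e, e, m(e, b, b)))  →  m(e, e, m(e, b, b))   [R4 at ε]
3. m(e, e, m(e, b, b))  →  m(e, b, b)   [R4 at ε]
4. m(e, b, b)  →  b   [R4 at ε]

b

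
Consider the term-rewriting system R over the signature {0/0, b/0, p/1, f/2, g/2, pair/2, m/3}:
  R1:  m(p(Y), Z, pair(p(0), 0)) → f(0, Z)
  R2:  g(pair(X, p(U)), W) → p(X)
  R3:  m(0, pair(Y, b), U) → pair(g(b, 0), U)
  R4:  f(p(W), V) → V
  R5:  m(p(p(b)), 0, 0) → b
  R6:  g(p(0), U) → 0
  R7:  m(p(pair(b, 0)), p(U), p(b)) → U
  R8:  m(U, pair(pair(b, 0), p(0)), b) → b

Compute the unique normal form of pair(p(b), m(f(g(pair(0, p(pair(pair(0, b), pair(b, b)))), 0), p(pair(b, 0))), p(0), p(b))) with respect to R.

pair(p(b), 0)

1. pair(p(b), m(f(g(pair(0, p(pair(pair(0, b), pair(b, b)))), 0), p(pair(b, 0))), p(0), p(b)))  →  pair(p(b), m(f(p(0), p(pair(b, 0))), p(0), p(b)))   [R2 at 2.1.1]
2. pair(p(b), m(f(p(0), p(pair(b, 0))), p(0), p(b)))  →  pair(p(b), m(p(pair(b, 0)), p(0), p(b)))   [R4 at 2.1]
3. pair(p(b), m(p(pair(b, 0)), p(0), p(b)))  →  pair(p(b), 0)   [R7 at 2]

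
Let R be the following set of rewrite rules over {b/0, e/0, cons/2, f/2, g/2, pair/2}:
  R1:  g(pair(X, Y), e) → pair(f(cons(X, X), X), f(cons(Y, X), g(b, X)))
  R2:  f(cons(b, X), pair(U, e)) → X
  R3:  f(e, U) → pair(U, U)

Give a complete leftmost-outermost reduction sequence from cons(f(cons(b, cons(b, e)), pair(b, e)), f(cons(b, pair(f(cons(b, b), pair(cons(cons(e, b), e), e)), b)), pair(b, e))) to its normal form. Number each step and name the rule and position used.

cons(cons(b, e), pair(b, b))

1. cons(f(cons(b, cons(b, e)), pair(b, e)), f(cons(b, pair(f(cons(b, b), pair(cons(cons(e, b), e), e)), b)), pair(b, e)))  →  cons(cons(b, e), f(cons(b, pair(f(cons(b, b), pair(cons(cons(e, b), e), e)), b)), pair(b, e)))   [R2 at 1]
2. cons(cons(b, e), f(cons(b, pair(f(cons(b, b), pair(cons(cons(e, b), e), e)), b)), pair(b, e)))  →  cons(cons(b, e), pair(f(cons(b, b), pair(cons(cons(e, b), e), e)), b))   [R2 at 2]
3. cons(cons(b, e), pair(f(cons(b, b), pair(cons(cons(e, b), e), e)), b))  →  cons(cons(b, e), pair(b, b))   [R2 at 2.1]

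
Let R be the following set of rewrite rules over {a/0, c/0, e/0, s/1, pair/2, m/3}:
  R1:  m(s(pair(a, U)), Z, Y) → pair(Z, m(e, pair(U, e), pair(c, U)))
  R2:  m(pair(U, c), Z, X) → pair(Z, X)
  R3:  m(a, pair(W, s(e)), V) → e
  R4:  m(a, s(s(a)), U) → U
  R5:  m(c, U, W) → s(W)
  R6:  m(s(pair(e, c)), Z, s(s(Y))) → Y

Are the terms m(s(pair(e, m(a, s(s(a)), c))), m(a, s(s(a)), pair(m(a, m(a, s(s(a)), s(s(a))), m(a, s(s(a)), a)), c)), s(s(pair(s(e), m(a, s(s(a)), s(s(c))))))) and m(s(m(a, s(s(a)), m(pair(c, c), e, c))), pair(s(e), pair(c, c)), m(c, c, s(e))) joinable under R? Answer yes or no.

no — NF(t₁) = pair(s(e), s(s(c))), NF(t₂) = e

Reduce t₁ = m(s(pair(e, m(a, s(s(a)), c))), m(a, s(s(a)), pair(m(a, m(a, s(s(a)), s(s(a))), m(a, s(s(a)), a)), c)), s(s(pair(s(e), m(a, s(s(a)), s(s(c))))))):
1. m(s(pair(e, m(a, s(s(a)), c))), m(a, s(s(a)), pair(m(a, m(a, s(s(a)), s(s(a))), m(a, s(s(a)), a)), c)), s(s(pair(s(e), m(a, s(s(a)), s(s(c)))))))  →  m(s(pair(e, c)), m(a, s(s(a)), pair(m(a, m(a, s(s(a)), s(s(a))), m(a, s(s(a)), a)), c)), s(s(pair(s(e), m(a, s(s(a)), s(s(c)))))))   [R4 at 1.1.2]
2. m(s(pair(e, c)), m(a, s(s(a)), pair(m(a, m(a, s(s(a)), s(s(a))), m(a, s(s(a)), a)), c)), s(s(pair(s(e), m(a, s(s(a)), s(s(c)))))))  →  pair(s(e), m(a, s(s(a)), s(s(c))))   [R6 at ε]
3. pair(s(e), m(a, s(s(a)), s(s(c))))  →  pair(s(e), s(s(c)))   [R4 at 2]

Reduce t₂ = m(s(m(a, s(s(a)), m(pair(c, c), e, c))), pair(s(e), pair(c, c)), m(c, c, s(e))):
1. m(s(m(a, s(s(a)), m(pair(c, c), e, c))), pair(s(e), pair(c, c)), m(c, c, s(e)))  →  m(s(m(pair(c, c), e, c)), pair(s(e), pair(c, c)), m(c, c, s(e)))   [R4 at 1.1]
2. m(s(m(pair(c, c), e, c)), pair(s(e), pair(c, c)), m(c, c, s(e)))  →  m(s(pair(e, c)), pair(s(e), pair(c, c)), m(c, c, s(e)))   [R2 at 1.1]
3. m(s(pair(e, c)), pair(s(e), pair(c, c)), m(c, c, s(e)))  →  m(s(pair(e, c)), pair(s(e), pair(c, c)), s(s(e)))   [R5 at 3]
4. m(s(pair(e, c)), pair(s(e), pair(c, c)), s(s(e)))  →  e   [R6 at ε]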